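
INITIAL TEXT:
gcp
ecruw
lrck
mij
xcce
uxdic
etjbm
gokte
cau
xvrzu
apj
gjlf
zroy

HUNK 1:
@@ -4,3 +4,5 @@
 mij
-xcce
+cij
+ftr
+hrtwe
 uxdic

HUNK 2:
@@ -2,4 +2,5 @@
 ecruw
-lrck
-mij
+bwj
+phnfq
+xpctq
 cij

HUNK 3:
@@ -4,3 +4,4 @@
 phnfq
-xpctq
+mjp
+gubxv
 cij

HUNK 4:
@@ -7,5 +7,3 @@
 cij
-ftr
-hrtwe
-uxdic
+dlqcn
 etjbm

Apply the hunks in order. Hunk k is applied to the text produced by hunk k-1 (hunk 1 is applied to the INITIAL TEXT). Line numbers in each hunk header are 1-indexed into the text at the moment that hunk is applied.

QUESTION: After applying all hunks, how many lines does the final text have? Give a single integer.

Hunk 1: at line 4 remove [xcce] add [cij,ftr,hrtwe] -> 15 lines: gcp ecruw lrck mij cij ftr hrtwe uxdic etjbm gokte cau xvrzu apj gjlf zroy
Hunk 2: at line 2 remove [lrck,mij] add [bwj,phnfq,xpctq] -> 16 lines: gcp ecruw bwj phnfq xpctq cij ftr hrtwe uxdic etjbm gokte cau xvrzu apj gjlf zroy
Hunk 3: at line 4 remove [xpctq] add [mjp,gubxv] -> 17 lines: gcp ecruw bwj phnfq mjp gubxv cij ftr hrtwe uxdic etjbm gokte cau xvrzu apj gjlf zroy
Hunk 4: at line 7 remove [ftr,hrtwe,uxdic] add [dlqcn] -> 15 lines: gcp ecruw bwj phnfq mjp gubxv cij dlqcn etjbm gokte cau xvrzu apj gjlf zroy
Final line count: 15

Answer: 15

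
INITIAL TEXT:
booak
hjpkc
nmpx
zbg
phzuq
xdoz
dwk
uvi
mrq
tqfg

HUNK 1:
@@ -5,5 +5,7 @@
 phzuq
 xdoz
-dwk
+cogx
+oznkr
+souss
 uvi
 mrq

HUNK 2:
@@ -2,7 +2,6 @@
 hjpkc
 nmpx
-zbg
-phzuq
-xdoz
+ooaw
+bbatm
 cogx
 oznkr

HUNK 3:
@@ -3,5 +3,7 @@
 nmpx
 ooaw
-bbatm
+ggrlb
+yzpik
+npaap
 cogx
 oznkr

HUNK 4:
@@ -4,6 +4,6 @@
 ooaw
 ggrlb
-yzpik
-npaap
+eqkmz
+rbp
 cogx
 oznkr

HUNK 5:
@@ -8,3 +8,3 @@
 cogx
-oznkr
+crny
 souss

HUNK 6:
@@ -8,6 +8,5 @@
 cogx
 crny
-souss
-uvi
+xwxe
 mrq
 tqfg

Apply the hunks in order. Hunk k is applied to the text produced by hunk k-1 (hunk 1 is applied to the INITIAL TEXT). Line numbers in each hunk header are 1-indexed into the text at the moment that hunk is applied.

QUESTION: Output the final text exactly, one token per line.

Answer: booak
hjpkc
nmpx
ooaw
ggrlb
eqkmz
rbp
cogx
crny
xwxe
mrq
tqfg

Derivation:
Hunk 1: at line 5 remove [dwk] add [cogx,oznkr,souss] -> 12 lines: booak hjpkc nmpx zbg phzuq xdoz cogx oznkr souss uvi mrq tqfg
Hunk 2: at line 2 remove [zbg,phzuq,xdoz] add [ooaw,bbatm] -> 11 lines: booak hjpkc nmpx ooaw bbatm cogx oznkr souss uvi mrq tqfg
Hunk 3: at line 3 remove [bbatm] add [ggrlb,yzpik,npaap] -> 13 lines: booak hjpkc nmpx ooaw ggrlb yzpik npaap cogx oznkr souss uvi mrq tqfg
Hunk 4: at line 4 remove [yzpik,npaap] add [eqkmz,rbp] -> 13 lines: booak hjpkc nmpx ooaw ggrlb eqkmz rbp cogx oznkr souss uvi mrq tqfg
Hunk 5: at line 8 remove [oznkr] add [crny] -> 13 lines: booak hjpkc nmpx ooaw ggrlb eqkmz rbp cogx crny souss uvi mrq tqfg
Hunk 6: at line 8 remove [souss,uvi] add [xwxe] -> 12 lines: booak hjpkc nmpx ooaw ggrlb eqkmz rbp cogx crny xwxe mrq tqfg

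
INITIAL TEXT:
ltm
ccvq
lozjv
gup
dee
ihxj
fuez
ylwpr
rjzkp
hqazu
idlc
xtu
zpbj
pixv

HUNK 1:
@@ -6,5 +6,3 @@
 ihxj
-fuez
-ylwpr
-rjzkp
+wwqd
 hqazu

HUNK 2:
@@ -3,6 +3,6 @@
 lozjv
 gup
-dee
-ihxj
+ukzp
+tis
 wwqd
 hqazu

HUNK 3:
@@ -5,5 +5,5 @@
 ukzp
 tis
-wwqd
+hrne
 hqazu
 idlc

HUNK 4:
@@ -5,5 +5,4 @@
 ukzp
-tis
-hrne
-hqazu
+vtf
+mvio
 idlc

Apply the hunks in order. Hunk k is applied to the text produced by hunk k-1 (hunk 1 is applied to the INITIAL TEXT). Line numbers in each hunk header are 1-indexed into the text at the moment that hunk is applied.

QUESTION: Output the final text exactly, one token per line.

Answer: ltm
ccvq
lozjv
gup
ukzp
vtf
mvio
idlc
xtu
zpbj
pixv

Derivation:
Hunk 1: at line 6 remove [fuez,ylwpr,rjzkp] add [wwqd] -> 12 lines: ltm ccvq lozjv gup dee ihxj wwqd hqazu idlc xtu zpbj pixv
Hunk 2: at line 3 remove [dee,ihxj] add [ukzp,tis] -> 12 lines: ltm ccvq lozjv gup ukzp tis wwqd hqazu idlc xtu zpbj pixv
Hunk 3: at line 5 remove [wwqd] add [hrne] -> 12 lines: ltm ccvq lozjv gup ukzp tis hrne hqazu idlc xtu zpbj pixv
Hunk 4: at line 5 remove [tis,hrne,hqazu] add [vtf,mvio] -> 11 lines: ltm ccvq lozjv gup ukzp vtf mvio idlc xtu zpbj pixv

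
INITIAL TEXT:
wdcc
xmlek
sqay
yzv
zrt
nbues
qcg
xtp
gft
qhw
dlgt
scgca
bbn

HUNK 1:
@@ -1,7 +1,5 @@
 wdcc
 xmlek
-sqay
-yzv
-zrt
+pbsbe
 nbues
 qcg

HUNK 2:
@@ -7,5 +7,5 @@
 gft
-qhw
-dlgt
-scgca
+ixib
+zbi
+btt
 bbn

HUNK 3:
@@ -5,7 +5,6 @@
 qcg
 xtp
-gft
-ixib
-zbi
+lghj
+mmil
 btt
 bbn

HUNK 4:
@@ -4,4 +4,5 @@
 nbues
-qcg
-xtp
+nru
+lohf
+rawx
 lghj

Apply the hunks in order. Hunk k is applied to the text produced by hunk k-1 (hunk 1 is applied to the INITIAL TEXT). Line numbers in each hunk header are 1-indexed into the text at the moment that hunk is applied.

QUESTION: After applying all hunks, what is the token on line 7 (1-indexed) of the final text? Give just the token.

Answer: rawx

Derivation:
Hunk 1: at line 1 remove [sqay,yzv,zrt] add [pbsbe] -> 11 lines: wdcc xmlek pbsbe nbues qcg xtp gft qhw dlgt scgca bbn
Hunk 2: at line 7 remove [qhw,dlgt,scgca] add [ixib,zbi,btt] -> 11 lines: wdcc xmlek pbsbe nbues qcg xtp gft ixib zbi btt bbn
Hunk 3: at line 5 remove [gft,ixib,zbi] add [lghj,mmil] -> 10 lines: wdcc xmlek pbsbe nbues qcg xtp lghj mmil btt bbn
Hunk 4: at line 4 remove [qcg,xtp] add [nru,lohf,rawx] -> 11 lines: wdcc xmlek pbsbe nbues nru lohf rawx lghj mmil btt bbn
Final line 7: rawx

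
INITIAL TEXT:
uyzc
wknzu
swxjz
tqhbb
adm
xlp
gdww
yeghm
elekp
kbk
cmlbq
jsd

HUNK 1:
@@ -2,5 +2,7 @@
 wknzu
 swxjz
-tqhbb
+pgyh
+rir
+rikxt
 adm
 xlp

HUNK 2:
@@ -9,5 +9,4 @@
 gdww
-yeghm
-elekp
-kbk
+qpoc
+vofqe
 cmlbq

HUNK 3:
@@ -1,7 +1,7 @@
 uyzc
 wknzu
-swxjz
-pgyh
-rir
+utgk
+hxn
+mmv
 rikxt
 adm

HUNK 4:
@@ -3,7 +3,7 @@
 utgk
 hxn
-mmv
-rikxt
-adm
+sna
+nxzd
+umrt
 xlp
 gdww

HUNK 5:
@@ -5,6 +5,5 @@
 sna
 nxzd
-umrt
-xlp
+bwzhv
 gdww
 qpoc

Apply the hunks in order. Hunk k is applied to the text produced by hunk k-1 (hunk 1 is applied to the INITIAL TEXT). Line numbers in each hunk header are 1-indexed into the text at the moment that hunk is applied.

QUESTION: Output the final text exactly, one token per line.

Answer: uyzc
wknzu
utgk
hxn
sna
nxzd
bwzhv
gdww
qpoc
vofqe
cmlbq
jsd

Derivation:
Hunk 1: at line 2 remove [tqhbb] add [pgyh,rir,rikxt] -> 14 lines: uyzc wknzu swxjz pgyh rir rikxt adm xlp gdww yeghm elekp kbk cmlbq jsd
Hunk 2: at line 9 remove [yeghm,elekp,kbk] add [qpoc,vofqe] -> 13 lines: uyzc wknzu swxjz pgyh rir rikxt adm xlp gdww qpoc vofqe cmlbq jsd
Hunk 3: at line 1 remove [swxjz,pgyh,rir] add [utgk,hxn,mmv] -> 13 lines: uyzc wknzu utgk hxn mmv rikxt adm xlp gdww qpoc vofqe cmlbq jsd
Hunk 4: at line 3 remove [mmv,rikxt,adm] add [sna,nxzd,umrt] -> 13 lines: uyzc wknzu utgk hxn sna nxzd umrt xlp gdww qpoc vofqe cmlbq jsd
Hunk 5: at line 5 remove [umrt,xlp] add [bwzhv] -> 12 lines: uyzc wknzu utgk hxn sna nxzd bwzhv gdww qpoc vofqe cmlbq jsd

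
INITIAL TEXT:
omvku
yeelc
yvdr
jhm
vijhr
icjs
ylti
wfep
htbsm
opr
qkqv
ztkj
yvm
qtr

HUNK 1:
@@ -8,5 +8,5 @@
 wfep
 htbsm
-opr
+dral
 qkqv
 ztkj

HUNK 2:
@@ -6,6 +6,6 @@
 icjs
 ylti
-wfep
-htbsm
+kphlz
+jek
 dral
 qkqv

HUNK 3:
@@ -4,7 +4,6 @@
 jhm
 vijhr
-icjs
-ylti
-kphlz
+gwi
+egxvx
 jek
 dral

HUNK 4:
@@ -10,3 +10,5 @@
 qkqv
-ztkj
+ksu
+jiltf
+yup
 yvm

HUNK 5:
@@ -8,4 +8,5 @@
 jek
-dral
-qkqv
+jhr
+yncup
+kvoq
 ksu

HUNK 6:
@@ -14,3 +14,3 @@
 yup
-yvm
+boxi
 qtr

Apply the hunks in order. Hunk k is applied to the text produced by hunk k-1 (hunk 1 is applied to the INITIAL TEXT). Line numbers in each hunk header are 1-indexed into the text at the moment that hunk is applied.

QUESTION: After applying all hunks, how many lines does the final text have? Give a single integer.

Answer: 16

Derivation:
Hunk 1: at line 8 remove [opr] add [dral] -> 14 lines: omvku yeelc yvdr jhm vijhr icjs ylti wfep htbsm dral qkqv ztkj yvm qtr
Hunk 2: at line 6 remove [wfep,htbsm] add [kphlz,jek] -> 14 lines: omvku yeelc yvdr jhm vijhr icjs ylti kphlz jek dral qkqv ztkj yvm qtr
Hunk 3: at line 4 remove [icjs,ylti,kphlz] add [gwi,egxvx] -> 13 lines: omvku yeelc yvdr jhm vijhr gwi egxvx jek dral qkqv ztkj yvm qtr
Hunk 4: at line 10 remove [ztkj] add [ksu,jiltf,yup] -> 15 lines: omvku yeelc yvdr jhm vijhr gwi egxvx jek dral qkqv ksu jiltf yup yvm qtr
Hunk 5: at line 8 remove [dral,qkqv] add [jhr,yncup,kvoq] -> 16 lines: omvku yeelc yvdr jhm vijhr gwi egxvx jek jhr yncup kvoq ksu jiltf yup yvm qtr
Hunk 6: at line 14 remove [yvm] add [boxi] -> 16 lines: omvku yeelc yvdr jhm vijhr gwi egxvx jek jhr yncup kvoq ksu jiltf yup boxi qtr
Final line count: 16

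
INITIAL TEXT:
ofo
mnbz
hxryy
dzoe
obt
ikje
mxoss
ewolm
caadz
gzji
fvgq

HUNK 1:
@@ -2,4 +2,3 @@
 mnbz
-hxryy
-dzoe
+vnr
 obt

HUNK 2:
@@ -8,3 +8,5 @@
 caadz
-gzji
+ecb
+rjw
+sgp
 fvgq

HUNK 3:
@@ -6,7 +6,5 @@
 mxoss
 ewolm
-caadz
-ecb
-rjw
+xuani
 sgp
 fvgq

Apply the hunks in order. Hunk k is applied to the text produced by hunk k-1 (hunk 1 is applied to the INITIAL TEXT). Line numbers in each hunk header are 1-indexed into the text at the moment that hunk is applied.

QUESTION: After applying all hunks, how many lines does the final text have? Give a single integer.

Answer: 10

Derivation:
Hunk 1: at line 2 remove [hxryy,dzoe] add [vnr] -> 10 lines: ofo mnbz vnr obt ikje mxoss ewolm caadz gzji fvgq
Hunk 2: at line 8 remove [gzji] add [ecb,rjw,sgp] -> 12 lines: ofo mnbz vnr obt ikje mxoss ewolm caadz ecb rjw sgp fvgq
Hunk 3: at line 6 remove [caadz,ecb,rjw] add [xuani] -> 10 lines: ofo mnbz vnr obt ikje mxoss ewolm xuani sgp fvgq
Final line count: 10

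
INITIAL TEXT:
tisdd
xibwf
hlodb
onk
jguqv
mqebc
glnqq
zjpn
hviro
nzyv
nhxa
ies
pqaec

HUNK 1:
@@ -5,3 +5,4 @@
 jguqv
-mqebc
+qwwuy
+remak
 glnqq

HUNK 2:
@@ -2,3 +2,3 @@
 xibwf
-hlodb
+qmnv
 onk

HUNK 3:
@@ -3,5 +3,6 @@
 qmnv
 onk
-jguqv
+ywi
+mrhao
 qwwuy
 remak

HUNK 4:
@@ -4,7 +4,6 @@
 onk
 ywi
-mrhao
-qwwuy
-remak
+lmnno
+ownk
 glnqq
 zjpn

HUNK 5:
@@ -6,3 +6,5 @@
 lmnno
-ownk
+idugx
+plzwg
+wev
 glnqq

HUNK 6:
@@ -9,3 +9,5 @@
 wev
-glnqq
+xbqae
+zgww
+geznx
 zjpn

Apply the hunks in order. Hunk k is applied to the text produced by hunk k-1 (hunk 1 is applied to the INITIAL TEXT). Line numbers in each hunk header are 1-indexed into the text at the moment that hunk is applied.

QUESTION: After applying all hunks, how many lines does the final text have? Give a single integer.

Hunk 1: at line 5 remove [mqebc] add [qwwuy,remak] -> 14 lines: tisdd xibwf hlodb onk jguqv qwwuy remak glnqq zjpn hviro nzyv nhxa ies pqaec
Hunk 2: at line 2 remove [hlodb] add [qmnv] -> 14 lines: tisdd xibwf qmnv onk jguqv qwwuy remak glnqq zjpn hviro nzyv nhxa ies pqaec
Hunk 3: at line 3 remove [jguqv] add [ywi,mrhao] -> 15 lines: tisdd xibwf qmnv onk ywi mrhao qwwuy remak glnqq zjpn hviro nzyv nhxa ies pqaec
Hunk 4: at line 4 remove [mrhao,qwwuy,remak] add [lmnno,ownk] -> 14 lines: tisdd xibwf qmnv onk ywi lmnno ownk glnqq zjpn hviro nzyv nhxa ies pqaec
Hunk 5: at line 6 remove [ownk] add [idugx,plzwg,wev] -> 16 lines: tisdd xibwf qmnv onk ywi lmnno idugx plzwg wev glnqq zjpn hviro nzyv nhxa ies pqaec
Hunk 6: at line 9 remove [glnqq] add [xbqae,zgww,geznx] -> 18 lines: tisdd xibwf qmnv onk ywi lmnno idugx plzwg wev xbqae zgww geznx zjpn hviro nzyv nhxa ies pqaec
Final line count: 18

Answer: 18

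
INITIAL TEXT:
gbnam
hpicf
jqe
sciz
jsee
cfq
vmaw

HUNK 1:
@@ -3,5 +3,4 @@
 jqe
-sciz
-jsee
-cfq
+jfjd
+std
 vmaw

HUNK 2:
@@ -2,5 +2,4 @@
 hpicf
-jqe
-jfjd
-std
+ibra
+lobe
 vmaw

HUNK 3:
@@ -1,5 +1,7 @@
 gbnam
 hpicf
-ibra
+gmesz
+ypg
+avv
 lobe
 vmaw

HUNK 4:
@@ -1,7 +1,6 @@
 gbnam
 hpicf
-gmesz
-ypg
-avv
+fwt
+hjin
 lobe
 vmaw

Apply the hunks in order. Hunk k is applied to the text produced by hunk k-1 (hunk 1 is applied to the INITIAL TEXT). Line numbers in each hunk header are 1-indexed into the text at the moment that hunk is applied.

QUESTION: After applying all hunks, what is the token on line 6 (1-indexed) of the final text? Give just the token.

Answer: vmaw

Derivation:
Hunk 1: at line 3 remove [sciz,jsee,cfq] add [jfjd,std] -> 6 lines: gbnam hpicf jqe jfjd std vmaw
Hunk 2: at line 2 remove [jqe,jfjd,std] add [ibra,lobe] -> 5 lines: gbnam hpicf ibra lobe vmaw
Hunk 3: at line 1 remove [ibra] add [gmesz,ypg,avv] -> 7 lines: gbnam hpicf gmesz ypg avv lobe vmaw
Hunk 4: at line 1 remove [gmesz,ypg,avv] add [fwt,hjin] -> 6 lines: gbnam hpicf fwt hjin lobe vmaw
Final line 6: vmaw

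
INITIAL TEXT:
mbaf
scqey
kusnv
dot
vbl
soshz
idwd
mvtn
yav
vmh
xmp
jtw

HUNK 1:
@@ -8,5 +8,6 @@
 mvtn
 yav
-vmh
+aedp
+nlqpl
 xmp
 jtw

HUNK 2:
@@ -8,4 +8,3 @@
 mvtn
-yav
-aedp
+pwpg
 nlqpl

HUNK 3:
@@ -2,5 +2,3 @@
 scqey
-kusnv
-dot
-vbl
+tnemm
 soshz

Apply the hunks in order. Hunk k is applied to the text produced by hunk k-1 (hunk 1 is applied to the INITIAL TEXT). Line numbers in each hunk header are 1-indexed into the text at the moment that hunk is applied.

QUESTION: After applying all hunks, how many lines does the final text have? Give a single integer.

Answer: 10

Derivation:
Hunk 1: at line 8 remove [vmh] add [aedp,nlqpl] -> 13 lines: mbaf scqey kusnv dot vbl soshz idwd mvtn yav aedp nlqpl xmp jtw
Hunk 2: at line 8 remove [yav,aedp] add [pwpg] -> 12 lines: mbaf scqey kusnv dot vbl soshz idwd mvtn pwpg nlqpl xmp jtw
Hunk 3: at line 2 remove [kusnv,dot,vbl] add [tnemm] -> 10 lines: mbaf scqey tnemm soshz idwd mvtn pwpg nlqpl xmp jtw
Final line count: 10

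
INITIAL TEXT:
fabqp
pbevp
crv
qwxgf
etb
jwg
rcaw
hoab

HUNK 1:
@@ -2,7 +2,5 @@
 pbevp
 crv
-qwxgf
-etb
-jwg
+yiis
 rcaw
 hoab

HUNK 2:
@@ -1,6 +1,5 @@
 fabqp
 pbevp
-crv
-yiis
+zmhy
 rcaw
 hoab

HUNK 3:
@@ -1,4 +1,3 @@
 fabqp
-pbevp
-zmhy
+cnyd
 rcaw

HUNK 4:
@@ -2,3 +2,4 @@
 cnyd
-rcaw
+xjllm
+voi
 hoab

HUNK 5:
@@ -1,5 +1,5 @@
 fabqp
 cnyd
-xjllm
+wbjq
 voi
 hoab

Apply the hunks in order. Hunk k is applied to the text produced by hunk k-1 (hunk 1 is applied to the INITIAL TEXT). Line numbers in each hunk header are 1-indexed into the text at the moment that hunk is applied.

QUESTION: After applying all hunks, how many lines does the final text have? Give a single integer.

Hunk 1: at line 2 remove [qwxgf,etb,jwg] add [yiis] -> 6 lines: fabqp pbevp crv yiis rcaw hoab
Hunk 2: at line 1 remove [crv,yiis] add [zmhy] -> 5 lines: fabqp pbevp zmhy rcaw hoab
Hunk 3: at line 1 remove [pbevp,zmhy] add [cnyd] -> 4 lines: fabqp cnyd rcaw hoab
Hunk 4: at line 2 remove [rcaw] add [xjllm,voi] -> 5 lines: fabqp cnyd xjllm voi hoab
Hunk 5: at line 1 remove [xjllm] add [wbjq] -> 5 lines: fabqp cnyd wbjq voi hoab
Final line count: 5

Answer: 5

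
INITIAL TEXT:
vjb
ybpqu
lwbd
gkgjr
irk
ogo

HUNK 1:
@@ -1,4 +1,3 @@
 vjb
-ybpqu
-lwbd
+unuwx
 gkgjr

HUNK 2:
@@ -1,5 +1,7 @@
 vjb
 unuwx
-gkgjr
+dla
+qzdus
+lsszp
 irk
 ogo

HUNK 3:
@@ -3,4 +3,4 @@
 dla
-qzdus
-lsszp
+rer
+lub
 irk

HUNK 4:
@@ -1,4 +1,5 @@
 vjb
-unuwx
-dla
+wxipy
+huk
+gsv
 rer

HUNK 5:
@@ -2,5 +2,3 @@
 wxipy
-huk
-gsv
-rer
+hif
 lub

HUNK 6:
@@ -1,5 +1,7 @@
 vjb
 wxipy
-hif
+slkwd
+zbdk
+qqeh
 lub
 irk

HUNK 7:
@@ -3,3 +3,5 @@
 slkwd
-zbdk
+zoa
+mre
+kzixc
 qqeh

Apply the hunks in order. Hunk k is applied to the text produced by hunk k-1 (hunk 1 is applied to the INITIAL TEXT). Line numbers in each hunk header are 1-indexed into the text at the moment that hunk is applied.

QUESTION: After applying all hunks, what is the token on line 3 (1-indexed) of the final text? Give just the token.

Answer: slkwd

Derivation:
Hunk 1: at line 1 remove [ybpqu,lwbd] add [unuwx] -> 5 lines: vjb unuwx gkgjr irk ogo
Hunk 2: at line 1 remove [gkgjr] add [dla,qzdus,lsszp] -> 7 lines: vjb unuwx dla qzdus lsszp irk ogo
Hunk 3: at line 3 remove [qzdus,lsszp] add [rer,lub] -> 7 lines: vjb unuwx dla rer lub irk ogo
Hunk 4: at line 1 remove [unuwx,dla] add [wxipy,huk,gsv] -> 8 lines: vjb wxipy huk gsv rer lub irk ogo
Hunk 5: at line 2 remove [huk,gsv,rer] add [hif] -> 6 lines: vjb wxipy hif lub irk ogo
Hunk 6: at line 1 remove [hif] add [slkwd,zbdk,qqeh] -> 8 lines: vjb wxipy slkwd zbdk qqeh lub irk ogo
Hunk 7: at line 3 remove [zbdk] add [zoa,mre,kzixc] -> 10 lines: vjb wxipy slkwd zoa mre kzixc qqeh lub irk ogo
Final line 3: slkwd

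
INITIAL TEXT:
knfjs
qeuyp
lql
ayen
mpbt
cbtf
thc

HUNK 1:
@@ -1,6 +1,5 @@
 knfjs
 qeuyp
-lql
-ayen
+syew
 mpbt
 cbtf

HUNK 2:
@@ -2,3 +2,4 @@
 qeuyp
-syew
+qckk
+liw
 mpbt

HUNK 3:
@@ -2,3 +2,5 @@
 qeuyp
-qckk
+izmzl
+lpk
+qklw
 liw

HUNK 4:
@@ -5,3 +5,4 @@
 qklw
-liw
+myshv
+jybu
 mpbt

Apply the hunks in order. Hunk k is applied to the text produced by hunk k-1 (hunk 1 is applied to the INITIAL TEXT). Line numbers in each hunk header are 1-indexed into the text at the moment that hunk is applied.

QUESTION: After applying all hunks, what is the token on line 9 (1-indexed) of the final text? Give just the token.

Hunk 1: at line 1 remove [lql,ayen] add [syew] -> 6 lines: knfjs qeuyp syew mpbt cbtf thc
Hunk 2: at line 2 remove [syew] add [qckk,liw] -> 7 lines: knfjs qeuyp qckk liw mpbt cbtf thc
Hunk 3: at line 2 remove [qckk] add [izmzl,lpk,qklw] -> 9 lines: knfjs qeuyp izmzl lpk qklw liw mpbt cbtf thc
Hunk 4: at line 5 remove [liw] add [myshv,jybu] -> 10 lines: knfjs qeuyp izmzl lpk qklw myshv jybu mpbt cbtf thc
Final line 9: cbtf

Answer: cbtf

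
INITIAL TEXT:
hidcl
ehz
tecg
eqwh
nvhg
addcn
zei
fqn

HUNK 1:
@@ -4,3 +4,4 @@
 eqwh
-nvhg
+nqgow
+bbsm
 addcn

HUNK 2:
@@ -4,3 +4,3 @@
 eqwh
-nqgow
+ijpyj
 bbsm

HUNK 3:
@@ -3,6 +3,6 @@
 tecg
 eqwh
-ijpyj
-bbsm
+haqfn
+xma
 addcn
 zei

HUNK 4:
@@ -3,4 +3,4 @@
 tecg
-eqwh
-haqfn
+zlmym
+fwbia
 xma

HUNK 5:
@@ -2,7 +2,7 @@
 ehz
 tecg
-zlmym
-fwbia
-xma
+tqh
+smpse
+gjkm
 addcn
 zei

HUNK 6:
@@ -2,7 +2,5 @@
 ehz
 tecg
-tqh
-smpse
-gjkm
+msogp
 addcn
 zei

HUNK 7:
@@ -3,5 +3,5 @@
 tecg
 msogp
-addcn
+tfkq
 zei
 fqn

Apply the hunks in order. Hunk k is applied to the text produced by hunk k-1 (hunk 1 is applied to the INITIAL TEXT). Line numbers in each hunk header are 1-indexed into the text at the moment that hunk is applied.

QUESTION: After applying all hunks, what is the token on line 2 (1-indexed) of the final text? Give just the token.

Answer: ehz

Derivation:
Hunk 1: at line 4 remove [nvhg] add [nqgow,bbsm] -> 9 lines: hidcl ehz tecg eqwh nqgow bbsm addcn zei fqn
Hunk 2: at line 4 remove [nqgow] add [ijpyj] -> 9 lines: hidcl ehz tecg eqwh ijpyj bbsm addcn zei fqn
Hunk 3: at line 3 remove [ijpyj,bbsm] add [haqfn,xma] -> 9 lines: hidcl ehz tecg eqwh haqfn xma addcn zei fqn
Hunk 4: at line 3 remove [eqwh,haqfn] add [zlmym,fwbia] -> 9 lines: hidcl ehz tecg zlmym fwbia xma addcn zei fqn
Hunk 5: at line 2 remove [zlmym,fwbia,xma] add [tqh,smpse,gjkm] -> 9 lines: hidcl ehz tecg tqh smpse gjkm addcn zei fqn
Hunk 6: at line 2 remove [tqh,smpse,gjkm] add [msogp] -> 7 lines: hidcl ehz tecg msogp addcn zei fqn
Hunk 7: at line 3 remove [addcn] add [tfkq] -> 7 lines: hidcl ehz tecg msogp tfkq zei fqn
Final line 2: ehz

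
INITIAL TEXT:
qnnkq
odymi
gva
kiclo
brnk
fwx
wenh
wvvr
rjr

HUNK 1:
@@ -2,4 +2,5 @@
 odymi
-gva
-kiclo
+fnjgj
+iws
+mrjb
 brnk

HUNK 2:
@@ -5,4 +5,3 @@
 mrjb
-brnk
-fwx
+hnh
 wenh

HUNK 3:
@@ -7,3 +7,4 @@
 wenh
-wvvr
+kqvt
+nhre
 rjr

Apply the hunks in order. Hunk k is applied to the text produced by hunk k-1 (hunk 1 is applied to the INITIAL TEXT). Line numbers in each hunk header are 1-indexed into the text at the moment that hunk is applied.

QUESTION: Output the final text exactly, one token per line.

Answer: qnnkq
odymi
fnjgj
iws
mrjb
hnh
wenh
kqvt
nhre
rjr

Derivation:
Hunk 1: at line 2 remove [gva,kiclo] add [fnjgj,iws,mrjb] -> 10 lines: qnnkq odymi fnjgj iws mrjb brnk fwx wenh wvvr rjr
Hunk 2: at line 5 remove [brnk,fwx] add [hnh] -> 9 lines: qnnkq odymi fnjgj iws mrjb hnh wenh wvvr rjr
Hunk 3: at line 7 remove [wvvr] add [kqvt,nhre] -> 10 lines: qnnkq odymi fnjgj iws mrjb hnh wenh kqvt nhre rjr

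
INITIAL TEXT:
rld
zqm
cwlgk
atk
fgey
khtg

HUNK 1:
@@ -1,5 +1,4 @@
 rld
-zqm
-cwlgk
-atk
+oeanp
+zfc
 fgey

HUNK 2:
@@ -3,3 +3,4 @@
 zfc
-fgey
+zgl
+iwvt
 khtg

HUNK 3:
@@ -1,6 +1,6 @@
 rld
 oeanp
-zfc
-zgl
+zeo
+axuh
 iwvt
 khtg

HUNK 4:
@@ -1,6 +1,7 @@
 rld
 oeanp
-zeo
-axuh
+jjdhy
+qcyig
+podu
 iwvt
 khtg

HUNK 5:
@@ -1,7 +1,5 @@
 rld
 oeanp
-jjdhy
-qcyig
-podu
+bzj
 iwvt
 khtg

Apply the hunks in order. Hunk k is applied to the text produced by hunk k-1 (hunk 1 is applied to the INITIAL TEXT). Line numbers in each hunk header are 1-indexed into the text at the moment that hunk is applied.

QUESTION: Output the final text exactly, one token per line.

Answer: rld
oeanp
bzj
iwvt
khtg

Derivation:
Hunk 1: at line 1 remove [zqm,cwlgk,atk] add [oeanp,zfc] -> 5 lines: rld oeanp zfc fgey khtg
Hunk 2: at line 3 remove [fgey] add [zgl,iwvt] -> 6 lines: rld oeanp zfc zgl iwvt khtg
Hunk 3: at line 1 remove [zfc,zgl] add [zeo,axuh] -> 6 lines: rld oeanp zeo axuh iwvt khtg
Hunk 4: at line 1 remove [zeo,axuh] add [jjdhy,qcyig,podu] -> 7 lines: rld oeanp jjdhy qcyig podu iwvt khtg
Hunk 5: at line 1 remove [jjdhy,qcyig,podu] add [bzj] -> 5 lines: rld oeanp bzj iwvt khtg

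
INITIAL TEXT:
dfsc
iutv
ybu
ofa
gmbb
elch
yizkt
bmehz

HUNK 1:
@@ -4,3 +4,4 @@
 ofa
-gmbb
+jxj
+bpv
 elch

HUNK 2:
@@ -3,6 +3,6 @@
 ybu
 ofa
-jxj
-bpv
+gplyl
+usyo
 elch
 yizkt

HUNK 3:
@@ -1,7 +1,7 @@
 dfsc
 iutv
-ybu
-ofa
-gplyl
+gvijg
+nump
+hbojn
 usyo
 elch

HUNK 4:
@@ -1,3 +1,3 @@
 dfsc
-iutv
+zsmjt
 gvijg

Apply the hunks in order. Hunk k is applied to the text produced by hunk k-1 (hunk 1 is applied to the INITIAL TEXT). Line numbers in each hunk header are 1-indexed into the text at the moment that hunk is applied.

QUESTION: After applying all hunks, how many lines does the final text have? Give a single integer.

Answer: 9

Derivation:
Hunk 1: at line 4 remove [gmbb] add [jxj,bpv] -> 9 lines: dfsc iutv ybu ofa jxj bpv elch yizkt bmehz
Hunk 2: at line 3 remove [jxj,bpv] add [gplyl,usyo] -> 9 lines: dfsc iutv ybu ofa gplyl usyo elch yizkt bmehz
Hunk 3: at line 1 remove [ybu,ofa,gplyl] add [gvijg,nump,hbojn] -> 9 lines: dfsc iutv gvijg nump hbojn usyo elch yizkt bmehz
Hunk 4: at line 1 remove [iutv] add [zsmjt] -> 9 lines: dfsc zsmjt gvijg nump hbojn usyo elch yizkt bmehz
Final line count: 9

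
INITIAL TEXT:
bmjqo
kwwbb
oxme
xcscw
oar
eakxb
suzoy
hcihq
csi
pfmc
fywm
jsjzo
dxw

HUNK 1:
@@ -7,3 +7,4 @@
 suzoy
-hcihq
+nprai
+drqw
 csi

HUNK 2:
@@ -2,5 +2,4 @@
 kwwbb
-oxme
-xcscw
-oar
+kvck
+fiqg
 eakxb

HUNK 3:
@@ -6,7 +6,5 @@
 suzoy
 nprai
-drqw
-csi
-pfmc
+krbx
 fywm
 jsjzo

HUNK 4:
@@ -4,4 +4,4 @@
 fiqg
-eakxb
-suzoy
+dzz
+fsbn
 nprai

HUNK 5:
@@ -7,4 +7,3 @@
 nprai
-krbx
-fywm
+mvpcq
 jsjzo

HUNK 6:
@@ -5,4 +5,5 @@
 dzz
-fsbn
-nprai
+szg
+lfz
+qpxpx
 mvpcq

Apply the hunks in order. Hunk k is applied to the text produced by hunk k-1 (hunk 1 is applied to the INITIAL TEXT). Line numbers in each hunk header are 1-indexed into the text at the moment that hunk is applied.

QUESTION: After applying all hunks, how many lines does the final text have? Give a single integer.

Hunk 1: at line 7 remove [hcihq] add [nprai,drqw] -> 14 lines: bmjqo kwwbb oxme xcscw oar eakxb suzoy nprai drqw csi pfmc fywm jsjzo dxw
Hunk 2: at line 2 remove [oxme,xcscw,oar] add [kvck,fiqg] -> 13 lines: bmjqo kwwbb kvck fiqg eakxb suzoy nprai drqw csi pfmc fywm jsjzo dxw
Hunk 3: at line 6 remove [drqw,csi,pfmc] add [krbx] -> 11 lines: bmjqo kwwbb kvck fiqg eakxb suzoy nprai krbx fywm jsjzo dxw
Hunk 4: at line 4 remove [eakxb,suzoy] add [dzz,fsbn] -> 11 lines: bmjqo kwwbb kvck fiqg dzz fsbn nprai krbx fywm jsjzo dxw
Hunk 5: at line 7 remove [krbx,fywm] add [mvpcq] -> 10 lines: bmjqo kwwbb kvck fiqg dzz fsbn nprai mvpcq jsjzo dxw
Hunk 6: at line 5 remove [fsbn,nprai] add [szg,lfz,qpxpx] -> 11 lines: bmjqo kwwbb kvck fiqg dzz szg lfz qpxpx mvpcq jsjzo dxw
Final line count: 11

Answer: 11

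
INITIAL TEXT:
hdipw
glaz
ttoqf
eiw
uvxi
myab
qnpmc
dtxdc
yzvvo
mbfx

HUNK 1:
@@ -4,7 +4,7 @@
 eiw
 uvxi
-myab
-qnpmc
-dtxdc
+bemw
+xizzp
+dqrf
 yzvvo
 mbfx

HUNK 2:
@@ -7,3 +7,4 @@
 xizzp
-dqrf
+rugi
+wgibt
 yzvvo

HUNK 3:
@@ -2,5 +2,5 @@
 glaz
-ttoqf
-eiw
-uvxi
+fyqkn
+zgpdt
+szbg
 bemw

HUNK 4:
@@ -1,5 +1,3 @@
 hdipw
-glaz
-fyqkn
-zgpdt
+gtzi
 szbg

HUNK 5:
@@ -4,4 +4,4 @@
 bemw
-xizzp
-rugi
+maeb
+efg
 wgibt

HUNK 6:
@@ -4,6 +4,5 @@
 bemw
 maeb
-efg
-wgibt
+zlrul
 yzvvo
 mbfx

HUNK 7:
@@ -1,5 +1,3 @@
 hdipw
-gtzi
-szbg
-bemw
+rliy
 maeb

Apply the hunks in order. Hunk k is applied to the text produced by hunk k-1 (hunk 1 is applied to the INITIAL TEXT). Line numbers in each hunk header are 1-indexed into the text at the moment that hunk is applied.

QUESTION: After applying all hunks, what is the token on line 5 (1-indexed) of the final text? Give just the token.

Hunk 1: at line 4 remove [myab,qnpmc,dtxdc] add [bemw,xizzp,dqrf] -> 10 lines: hdipw glaz ttoqf eiw uvxi bemw xizzp dqrf yzvvo mbfx
Hunk 2: at line 7 remove [dqrf] add [rugi,wgibt] -> 11 lines: hdipw glaz ttoqf eiw uvxi bemw xizzp rugi wgibt yzvvo mbfx
Hunk 3: at line 2 remove [ttoqf,eiw,uvxi] add [fyqkn,zgpdt,szbg] -> 11 lines: hdipw glaz fyqkn zgpdt szbg bemw xizzp rugi wgibt yzvvo mbfx
Hunk 4: at line 1 remove [glaz,fyqkn,zgpdt] add [gtzi] -> 9 lines: hdipw gtzi szbg bemw xizzp rugi wgibt yzvvo mbfx
Hunk 5: at line 4 remove [xizzp,rugi] add [maeb,efg] -> 9 lines: hdipw gtzi szbg bemw maeb efg wgibt yzvvo mbfx
Hunk 6: at line 4 remove [efg,wgibt] add [zlrul] -> 8 lines: hdipw gtzi szbg bemw maeb zlrul yzvvo mbfx
Hunk 7: at line 1 remove [gtzi,szbg,bemw] add [rliy] -> 6 lines: hdipw rliy maeb zlrul yzvvo mbfx
Final line 5: yzvvo

Answer: yzvvo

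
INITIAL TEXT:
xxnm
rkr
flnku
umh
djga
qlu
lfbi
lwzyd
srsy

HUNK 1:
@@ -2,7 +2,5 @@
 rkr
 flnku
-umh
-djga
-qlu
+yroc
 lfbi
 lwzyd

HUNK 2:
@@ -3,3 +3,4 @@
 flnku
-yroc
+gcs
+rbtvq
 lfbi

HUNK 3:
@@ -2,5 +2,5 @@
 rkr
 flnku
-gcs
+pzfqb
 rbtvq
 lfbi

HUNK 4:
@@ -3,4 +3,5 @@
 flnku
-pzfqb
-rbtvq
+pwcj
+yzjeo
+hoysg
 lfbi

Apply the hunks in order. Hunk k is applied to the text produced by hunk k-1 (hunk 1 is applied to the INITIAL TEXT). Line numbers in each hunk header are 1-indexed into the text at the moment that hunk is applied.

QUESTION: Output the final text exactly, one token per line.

Hunk 1: at line 2 remove [umh,djga,qlu] add [yroc] -> 7 lines: xxnm rkr flnku yroc lfbi lwzyd srsy
Hunk 2: at line 3 remove [yroc] add [gcs,rbtvq] -> 8 lines: xxnm rkr flnku gcs rbtvq lfbi lwzyd srsy
Hunk 3: at line 2 remove [gcs] add [pzfqb] -> 8 lines: xxnm rkr flnku pzfqb rbtvq lfbi lwzyd srsy
Hunk 4: at line 3 remove [pzfqb,rbtvq] add [pwcj,yzjeo,hoysg] -> 9 lines: xxnm rkr flnku pwcj yzjeo hoysg lfbi lwzyd srsy

Answer: xxnm
rkr
flnku
pwcj
yzjeo
hoysg
lfbi
lwzyd
srsy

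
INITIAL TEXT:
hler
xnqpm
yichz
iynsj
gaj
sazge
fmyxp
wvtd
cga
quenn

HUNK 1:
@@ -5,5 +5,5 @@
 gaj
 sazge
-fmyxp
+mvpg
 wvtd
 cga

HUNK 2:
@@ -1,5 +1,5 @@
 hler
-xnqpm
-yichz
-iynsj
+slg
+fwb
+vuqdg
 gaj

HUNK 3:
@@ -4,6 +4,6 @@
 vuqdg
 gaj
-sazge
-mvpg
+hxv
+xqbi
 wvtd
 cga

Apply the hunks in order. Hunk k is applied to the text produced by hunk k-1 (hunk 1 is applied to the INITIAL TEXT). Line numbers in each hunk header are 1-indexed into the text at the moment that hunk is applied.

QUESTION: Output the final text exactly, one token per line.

Answer: hler
slg
fwb
vuqdg
gaj
hxv
xqbi
wvtd
cga
quenn

Derivation:
Hunk 1: at line 5 remove [fmyxp] add [mvpg] -> 10 lines: hler xnqpm yichz iynsj gaj sazge mvpg wvtd cga quenn
Hunk 2: at line 1 remove [xnqpm,yichz,iynsj] add [slg,fwb,vuqdg] -> 10 lines: hler slg fwb vuqdg gaj sazge mvpg wvtd cga quenn
Hunk 3: at line 4 remove [sazge,mvpg] add [hxv,xqbi] -> 10 lines: hler slg fwb vuqdg gaj hxv xqbi wvtd cga quenn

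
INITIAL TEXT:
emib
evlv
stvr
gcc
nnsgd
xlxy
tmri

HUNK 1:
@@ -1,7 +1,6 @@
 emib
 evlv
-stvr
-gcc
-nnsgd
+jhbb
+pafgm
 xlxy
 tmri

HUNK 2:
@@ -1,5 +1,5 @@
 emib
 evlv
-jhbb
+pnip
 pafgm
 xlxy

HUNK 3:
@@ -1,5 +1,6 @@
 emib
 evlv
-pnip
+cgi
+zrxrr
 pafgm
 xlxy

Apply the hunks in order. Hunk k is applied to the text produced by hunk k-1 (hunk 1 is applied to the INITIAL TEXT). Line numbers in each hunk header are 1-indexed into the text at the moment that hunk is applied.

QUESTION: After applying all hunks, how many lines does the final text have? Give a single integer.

Hunk 1: at line 1 remove [stvr,gcc,nnsgd] add [jhbb,pafgm] -> 6 lines: emib evlv jhbb pafgm xlxy tmri
Hunk 2: at line 1 remove [jhbb] add [pnip] -> 6 lines: emib evlv pnip pafgm xlxy tmri
Hunk 3: at line 1 remove [pnip] add [cgi,zrxrr] -> 7 lines: emib evlv cgi zrxrr pafgm xlxy tmri
Final line count: 7

Answer: 7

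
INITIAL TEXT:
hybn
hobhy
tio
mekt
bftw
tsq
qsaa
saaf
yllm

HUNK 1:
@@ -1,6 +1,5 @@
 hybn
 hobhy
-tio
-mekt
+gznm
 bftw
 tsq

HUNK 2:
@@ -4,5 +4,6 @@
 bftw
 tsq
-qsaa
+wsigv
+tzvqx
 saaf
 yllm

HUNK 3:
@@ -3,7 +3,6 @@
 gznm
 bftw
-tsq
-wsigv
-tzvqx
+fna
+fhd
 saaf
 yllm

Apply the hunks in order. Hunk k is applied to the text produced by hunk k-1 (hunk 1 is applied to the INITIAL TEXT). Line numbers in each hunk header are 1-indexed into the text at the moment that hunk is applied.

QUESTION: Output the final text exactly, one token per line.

Hunk 1: at line 1 remove [tio,mekt] add [gznm] -> 8 lines: hybn hobhy gznm bftw tsq qsaa saaf yllm
Hunk 2: at line 4 remove [qsaa] add [wsigv,tzvqx] -> 9 lines: hybn hobhy gznm bftw tsq wsigv tzvqx saaf yllm
Hunk 3: at line 3 remove [tsq,wsigv,tzvqx] add [fna,fhd] -> 8 lines: hybn hobhy gznm bftw fna fhd saaf yllm

Answer: hybn
hobhy
gznm
bftw
fna
fhd
saaf
yllm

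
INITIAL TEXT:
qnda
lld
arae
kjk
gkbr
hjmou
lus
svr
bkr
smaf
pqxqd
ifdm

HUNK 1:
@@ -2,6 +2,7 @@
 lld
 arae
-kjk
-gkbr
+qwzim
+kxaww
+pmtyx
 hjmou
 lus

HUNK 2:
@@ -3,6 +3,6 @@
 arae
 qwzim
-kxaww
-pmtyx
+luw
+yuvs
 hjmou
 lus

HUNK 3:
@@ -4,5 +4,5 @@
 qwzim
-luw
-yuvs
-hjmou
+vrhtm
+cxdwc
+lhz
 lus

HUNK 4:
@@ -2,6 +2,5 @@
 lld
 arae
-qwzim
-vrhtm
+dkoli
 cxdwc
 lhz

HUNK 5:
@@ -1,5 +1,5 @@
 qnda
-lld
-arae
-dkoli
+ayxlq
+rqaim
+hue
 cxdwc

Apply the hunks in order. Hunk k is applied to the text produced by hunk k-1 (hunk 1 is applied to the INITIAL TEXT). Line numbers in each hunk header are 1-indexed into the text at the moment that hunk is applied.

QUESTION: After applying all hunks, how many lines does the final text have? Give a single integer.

Hunk 1: at line 2 remove [kjk,gkbr] add [qwzim,kxaww,pmtyx] -> 13 lines: qnda lld arae qwzim kxaww pmtyx hjmou lus svr bkr smaf pqxqd ifdm
Hunk 2: at line 3 remove [kxaww,pmtyx] add [luw,yuvs] -> 13 lines: qnda lld arae qwzim luw yuvs hjmou lus svr bkr smaf pqxqd ifdm
Hunk 3: at line 4 remove [luw,yuvs,hjmou] add [vrhtm,cxdwc,lhz] -> 13 lines: qnda lld arae qwzim vrhtm cxdwc lhz lus svr bkr smaf pqxqd ifdm
Hunk 4: at line 2 remove [qwzim,vrhtm] add [dkoli] -> 12 lines: qnda lld arae dkoli cxdwc lhz lus svr bkr smaf pqxqd ifdm
Hunk 5: at line 1 remove [lld,arae,dkoli] add [ayxlq,rqaim,hue] -> 12 lines: qnda ayxlq rqaim hue cxdwc lhz lus svr bkr smaf pqxqd ifdm
Final line count: 12

Answer: 12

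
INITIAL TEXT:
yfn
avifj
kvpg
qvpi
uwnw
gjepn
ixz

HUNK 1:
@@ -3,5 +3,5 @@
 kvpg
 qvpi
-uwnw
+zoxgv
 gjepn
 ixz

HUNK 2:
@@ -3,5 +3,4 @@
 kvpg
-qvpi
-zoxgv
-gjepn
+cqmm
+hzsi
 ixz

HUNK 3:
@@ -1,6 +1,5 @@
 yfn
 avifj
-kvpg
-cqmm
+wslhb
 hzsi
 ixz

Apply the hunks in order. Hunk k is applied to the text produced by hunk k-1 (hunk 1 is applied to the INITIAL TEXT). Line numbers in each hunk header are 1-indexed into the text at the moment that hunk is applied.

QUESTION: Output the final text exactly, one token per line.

Answer: yfn
avifj
wslhb
hzsi
ixz

Derivation:
Hunk 1: at line 3 remove [uwnw] add [zoxgv] -> 7 lines: yfn avifj kvpg qvpi zoxgv gjepn ixz
Hunk 2: at line 3 remove [qvpi,zoxgv,gjepn] add [cqmm,hzsi] -> 6 lines: yfn avifj kvpg cqmm hzsi ixz
Hunk 3: at line 1 remove [kvpg,cqmm] add [wslhb] -> 5 lines: yfn avifj wslhb hzsi ixz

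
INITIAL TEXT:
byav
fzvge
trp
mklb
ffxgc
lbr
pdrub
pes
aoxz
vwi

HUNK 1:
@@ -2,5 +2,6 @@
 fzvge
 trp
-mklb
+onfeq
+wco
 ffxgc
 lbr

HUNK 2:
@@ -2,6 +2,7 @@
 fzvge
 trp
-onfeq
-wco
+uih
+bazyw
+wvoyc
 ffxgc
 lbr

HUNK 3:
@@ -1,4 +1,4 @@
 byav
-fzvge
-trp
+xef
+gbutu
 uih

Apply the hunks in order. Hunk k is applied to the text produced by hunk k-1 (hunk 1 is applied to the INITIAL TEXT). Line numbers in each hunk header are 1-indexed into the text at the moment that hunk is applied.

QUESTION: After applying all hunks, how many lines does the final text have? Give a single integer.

Hunk 1: at line 2 remove [mklb] add [onfeq,wco] -> 11 lines: byav fzvge trp onfeq wco ffxgc lbr pdrub pes aoxz vwi
Hunk 2: at line 2 remove [onfeq,wco] add [uih,bazyw,wvoyc] -> 12 lines: byav fzvge trp uih bazyw wvoyc ffxgc lbr pdrub pes aoxz vwi
Hunk 3: at line 1 remove [fzvge,trp] add [xef,gbutu] -> 12 lines: byav xef gbutu uih bazyw wvoyc ffxgc lbr pdrub pes aoxz vwi
Final line count: 12

Answer: 12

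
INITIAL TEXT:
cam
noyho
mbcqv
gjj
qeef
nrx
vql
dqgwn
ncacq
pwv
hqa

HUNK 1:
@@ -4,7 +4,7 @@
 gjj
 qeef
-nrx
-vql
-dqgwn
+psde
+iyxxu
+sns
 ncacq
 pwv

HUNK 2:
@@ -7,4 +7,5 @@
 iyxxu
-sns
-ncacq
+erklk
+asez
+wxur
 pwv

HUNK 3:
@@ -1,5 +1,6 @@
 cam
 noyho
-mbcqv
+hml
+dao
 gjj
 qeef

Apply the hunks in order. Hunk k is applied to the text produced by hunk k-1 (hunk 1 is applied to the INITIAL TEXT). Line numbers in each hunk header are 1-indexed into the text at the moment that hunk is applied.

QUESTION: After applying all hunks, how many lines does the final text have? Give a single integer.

Answer: 13

Derivation:
Hunk 1: at line 4 remove [nrx,vql,dqgwn] add [psde,iyxxu,sns] -> 11 lines: cam noyho mbcqv gjj qeef psde iyxxu sns ncacq pwv hqa
Hunk 2: at line 7 remove [sns,ncacq] add [erklk,asez,wxur] -> 12 lines: cam noyho mbcqv gjj qeef psde iyxxu erklk asez wxur pwv hqa
Hunk 3: at line 1 remove [mbcqv] add [hml,dao] -> 13 lines: cam noyho hml dao gjj qeef psde iyxxu erklk asez wxur pwv hqa
Final line count: 13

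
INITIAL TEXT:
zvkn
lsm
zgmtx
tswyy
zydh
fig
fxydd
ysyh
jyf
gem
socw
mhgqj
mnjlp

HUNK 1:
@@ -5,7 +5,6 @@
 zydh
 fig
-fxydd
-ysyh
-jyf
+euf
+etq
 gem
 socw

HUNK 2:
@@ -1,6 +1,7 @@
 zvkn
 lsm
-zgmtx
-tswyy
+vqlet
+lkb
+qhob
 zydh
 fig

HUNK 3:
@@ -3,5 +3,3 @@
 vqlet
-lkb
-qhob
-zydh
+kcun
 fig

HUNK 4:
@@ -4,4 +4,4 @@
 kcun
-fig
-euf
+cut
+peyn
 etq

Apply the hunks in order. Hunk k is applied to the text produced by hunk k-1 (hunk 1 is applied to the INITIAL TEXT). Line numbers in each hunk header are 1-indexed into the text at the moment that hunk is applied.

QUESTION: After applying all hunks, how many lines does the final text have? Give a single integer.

Hunk 1: at line 5 remove [fxydd,ysyh,jyf] add [euf,etq] -> 12 lines: zvkn lsm zgmtx tswyy zydh fig euf etq gem socw mhgqj mnjlp
Hunk 2: at line 1 remove [zgmtx,tswyy] add [vqlet,lkb,qhob] -> 13 lines: zvkn lsm vqlet lkb qhob zydh fig euf etq gem socw mhgqj mnjlp
Hunk 3: at line 3 remove [lkb,qhob,zydh] add [kcun] -> 11 lines: zvkn lsm vqlet kcun fig euf etq gem socw mhgqj mnjlp
Hunk 4: at line 4 remove [fig,euf] add [cut,peyn] -> 11 lines: zvkn lsm vqlet kcun cut peyn etq gem socw mhgqj mnjlp
Final line count: 11

Answer: 11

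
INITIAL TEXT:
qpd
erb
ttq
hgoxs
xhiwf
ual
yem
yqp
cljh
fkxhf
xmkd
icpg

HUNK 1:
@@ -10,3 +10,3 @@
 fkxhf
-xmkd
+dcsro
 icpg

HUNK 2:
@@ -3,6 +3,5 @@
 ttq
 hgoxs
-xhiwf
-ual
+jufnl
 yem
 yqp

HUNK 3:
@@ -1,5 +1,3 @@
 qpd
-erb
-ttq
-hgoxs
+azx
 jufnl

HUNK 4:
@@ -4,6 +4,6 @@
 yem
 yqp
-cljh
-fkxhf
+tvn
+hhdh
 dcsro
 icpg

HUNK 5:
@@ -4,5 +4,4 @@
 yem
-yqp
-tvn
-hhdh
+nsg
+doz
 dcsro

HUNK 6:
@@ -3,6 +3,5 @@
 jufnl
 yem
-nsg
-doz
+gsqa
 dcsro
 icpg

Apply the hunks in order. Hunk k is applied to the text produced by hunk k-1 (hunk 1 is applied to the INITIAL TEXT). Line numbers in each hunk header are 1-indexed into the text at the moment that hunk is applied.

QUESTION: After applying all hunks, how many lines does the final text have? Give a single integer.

Hunk 1: at line 10 remove [xmkd] add [dcsro] -> 12 lines: qpd erb ttq hgoxs xhiwf ual yem yqp cljh fkxhf dcsro icpg
Hunk 2: at line 3 remove [xhiwf,ual] add [jufnl] -> 11 lines: qpd erb ttq hgoxs jufnl yem yqp cljh fkxhf dcsro icpg
Hunk 3: at line 1 remove [erb,ttq,hgoxs] add [azx] -> 9 lines: qpd azx jufnl yem yqp cljh fkxhf dcsro icpg
Hunk 4: at line 4 remove [cljh,fkxhf] add [tvn,hhdh] -> 9 lines: qpd azx jufnl yem yqp tvn hhdh dcsro icpg
Hunk 5: at line 4 remove [yqp,tvn,hhdh] add [nsg,doz] -> 8 lines: qpd azx jufnl yem nsg doz dcsro icpg
Hunk 6: at line 3 remove [nsg,doz] add [gsqa] -> 7 lines: qpd azx jufnl yem gsqa dcsro icpg
Final line count: 7

Answer: 7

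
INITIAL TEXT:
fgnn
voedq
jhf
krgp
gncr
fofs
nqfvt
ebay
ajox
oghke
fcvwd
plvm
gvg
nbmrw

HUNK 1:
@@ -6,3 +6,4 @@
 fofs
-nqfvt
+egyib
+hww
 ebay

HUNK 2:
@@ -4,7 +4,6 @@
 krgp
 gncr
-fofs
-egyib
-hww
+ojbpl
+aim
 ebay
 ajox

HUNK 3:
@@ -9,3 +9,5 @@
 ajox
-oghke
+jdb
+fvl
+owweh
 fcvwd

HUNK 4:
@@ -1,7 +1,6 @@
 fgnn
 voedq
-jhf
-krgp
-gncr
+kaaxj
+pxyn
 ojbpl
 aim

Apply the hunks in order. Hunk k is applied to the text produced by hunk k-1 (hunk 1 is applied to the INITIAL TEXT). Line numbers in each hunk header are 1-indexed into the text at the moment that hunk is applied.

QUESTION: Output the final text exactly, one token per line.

Answer: fgnn
voedq
kaaxj
pxyn
ojbpl
aim
ebay
ajox
jdb
fvl
owweh
fcvwd
plvm
gvg
nbmrw

Derivation:
Hunk 1: at line 6 remove [nqfvt] add [egyib,hww] -> 15 lines: fgnn voedq jhf krgp gncr fofs egyib hww ebay ajox oghke fcvwd plvm gvg nbmrw
Hunk 2: at line 4 remove [fofs,egyib,hww] add [ojbpl,aim] -> 14 lines: fgnn voedq jhf krgp gncr ojbpl aim ebay ajox oghke fcvwd plvm gvg nbmrw
Hunk 3: at line 9 remove [oghke] add [jdb,fvl,owweh] -> 16 lines: fgnn voedq jhf krgp gncr ojbpl aim ebay ajox jdb fvl owweh fcvwd plvm gvg nbmrw
Hunk 4: at line 1 remove [jhf,krgp,gncr] add [kaaxj,pxyn] -> 15 lines: fgnn voedq kaaxj pxyn ojbpl aim ebay ajox jdb fvl owweh fcvwd plvm gvg nbmrw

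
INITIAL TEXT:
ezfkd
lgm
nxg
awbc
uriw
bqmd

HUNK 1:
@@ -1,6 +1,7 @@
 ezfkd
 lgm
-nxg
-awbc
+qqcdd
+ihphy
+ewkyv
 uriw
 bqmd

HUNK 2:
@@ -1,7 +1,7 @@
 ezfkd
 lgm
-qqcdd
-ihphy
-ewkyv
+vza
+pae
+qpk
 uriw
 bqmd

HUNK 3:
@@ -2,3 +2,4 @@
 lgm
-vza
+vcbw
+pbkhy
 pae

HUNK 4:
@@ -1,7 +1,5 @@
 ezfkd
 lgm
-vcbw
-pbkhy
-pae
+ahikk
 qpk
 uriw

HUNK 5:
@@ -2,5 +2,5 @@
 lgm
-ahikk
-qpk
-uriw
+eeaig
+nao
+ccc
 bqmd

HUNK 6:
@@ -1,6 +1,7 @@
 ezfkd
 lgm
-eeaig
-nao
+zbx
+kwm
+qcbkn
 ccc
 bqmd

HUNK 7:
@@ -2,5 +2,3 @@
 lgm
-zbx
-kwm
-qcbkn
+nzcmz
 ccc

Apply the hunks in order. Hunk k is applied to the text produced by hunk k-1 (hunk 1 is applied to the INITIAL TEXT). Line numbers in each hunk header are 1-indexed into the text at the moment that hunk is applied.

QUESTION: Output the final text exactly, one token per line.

Hunk 1: at line 1 remove [nxg,awbc] add [qqcdd,ihphy,ewkyv] -> 7 lines: ezfkd lgm qqcdd ihphy ewkyv uriw bqmd
Hunk 2: at line 1 remove [qqcdd,ihphy,ewkyv] add [vza,pae,qpk] -> 7 lines: ezfkd lgm vza pae qpk uriw bqmd
Hunk 3: at line 2 remove [vza] add [vcbw,pbkhy] -> 8 lines: ezfkd lgm vcbw pbkhy pae qpk uriw bqmd
Hunk 4: at line 1 remove [vcbw,pbkhy,pae] add [ahikk] -> 6 lines: ezfkd lgm ahikk qpk uriw bqmd
Hunk 5: at line 2 remove [ahikk,qpk,uriw] add [eeaig,nao,ccc] -> 6 lines: ezfkd lgm eeaig nao ccc bqmd
Hunk 6: at line 1 remove [eeaig,nao] add [zbx,kwm,qcbkn] -> 7 lines: ezfkd lgm zbx kwm qcbkn ccc bqmd
Hunk 7: at line 2 remove [zbx,kwm,qcbkn] add [nzcmz] -> 5 lines: ezfkd lgm nzcmz ccc bqmd

Answer: ezfkd
lgm
nzcmz
ccc
bqmd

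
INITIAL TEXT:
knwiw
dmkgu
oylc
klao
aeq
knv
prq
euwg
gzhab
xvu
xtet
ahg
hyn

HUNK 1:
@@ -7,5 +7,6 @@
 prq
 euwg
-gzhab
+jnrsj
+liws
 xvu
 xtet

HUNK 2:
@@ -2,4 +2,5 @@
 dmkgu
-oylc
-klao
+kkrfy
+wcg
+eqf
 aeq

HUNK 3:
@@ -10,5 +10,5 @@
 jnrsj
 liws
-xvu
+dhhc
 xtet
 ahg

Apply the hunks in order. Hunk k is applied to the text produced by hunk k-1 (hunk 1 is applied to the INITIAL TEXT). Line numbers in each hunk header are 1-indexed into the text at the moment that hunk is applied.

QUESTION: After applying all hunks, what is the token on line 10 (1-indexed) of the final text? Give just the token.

Answer: jnrsj

Derivation:
Hunk 1: at line 7 remove [gzhab] add [jnrsj,liws] -> 14 lines: knwiw dmkgu oylc klao aeq knv prq euwg jnrsj liws xvu xtet ahg hyn
Hunk 2: at line 2 remove [oylc,klao] add [kkrfy,wcg,eqf] -> 15 lines: knwiw dmkgu kkrfy wcg eqf aeq knv prq euwg jnrsj liws xvu xtet ahg hyn
Hunk 3: at line 10 remove [xvu] add [dhhc] -> 15 lines: knwiw dmkgu kkrfy wcg eqf aeq knv prq euwg jnrsj liws dhhc xtet ahg hyn
Final line 10: jnrsj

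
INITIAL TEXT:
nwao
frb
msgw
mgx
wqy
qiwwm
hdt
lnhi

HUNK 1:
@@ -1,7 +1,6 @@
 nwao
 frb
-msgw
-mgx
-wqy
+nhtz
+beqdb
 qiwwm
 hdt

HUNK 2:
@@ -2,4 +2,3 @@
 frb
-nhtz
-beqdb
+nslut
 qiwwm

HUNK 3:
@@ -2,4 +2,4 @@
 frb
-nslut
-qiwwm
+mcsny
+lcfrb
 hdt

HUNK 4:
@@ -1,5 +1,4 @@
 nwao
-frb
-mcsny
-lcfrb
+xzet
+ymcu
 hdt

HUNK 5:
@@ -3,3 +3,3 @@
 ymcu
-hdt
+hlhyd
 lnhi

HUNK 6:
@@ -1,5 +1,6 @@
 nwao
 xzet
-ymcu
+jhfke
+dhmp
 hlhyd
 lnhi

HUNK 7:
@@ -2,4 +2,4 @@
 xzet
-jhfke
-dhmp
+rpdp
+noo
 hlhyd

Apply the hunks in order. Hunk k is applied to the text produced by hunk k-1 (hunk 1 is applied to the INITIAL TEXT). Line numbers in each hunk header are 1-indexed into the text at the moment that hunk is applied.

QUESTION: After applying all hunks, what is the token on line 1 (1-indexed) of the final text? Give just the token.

Answer: nwao

Derivation:
Hunk 1: at line 1 remove [msgw,mgx,wqy] add [nhtz,beqdb] -> 7 lines: nwao frb nhtz beqdb qiwwm hdt lnhi
Hunk 2: at line 2 remove [nhtz,beqdb] add [nslut] -> 6 lines: nwao frb nslut qiwwm hdt lnhi
Hunk 3: at line 2 remove [nslut,qiwwm] add [mcsny,lcfrb] -> 6 lines: nwao frb mcsny lcfrb hdt lnhi
Hunk 4: at line 1 remove [frb,mcsny,lcfrb] add [xzet,ymcu] -> 5 lines: nwao xzet ymcu hdt lnhi
Hunk 5: at line 3 remove [hdt] add [hlhyd] -> 5 lines: nwao xzet ymcu hlhyd lnhi
Hunk 6: at line 1 remove [ymcu] add [jhfke,dhmp] -> 6 lines: nwao xzet jhfke dhmp hlhyd lnhi
Hunk 7: at line 2 remove [jhfke,dhmp] add [rpdp,noo] -> 6 lines: nwao xzet rpdp noo hlhyd lnhi
Final line 1: nwao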